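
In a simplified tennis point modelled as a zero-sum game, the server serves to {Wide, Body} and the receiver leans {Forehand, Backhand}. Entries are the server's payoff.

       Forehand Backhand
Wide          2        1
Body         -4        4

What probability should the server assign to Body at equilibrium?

Row minima: Wide → 1, Body → -4; maximin = 1.
Column maxima: Forehand → 2, Backhand → 4; minimax = 2.
1 ≠ 2, so there is no saddle point; optimal play is mixed.
Let the server play Wide with probability p. Expected payoff against Forehand: 2p + (-4)(1−p) = 6p − 4; against Backhand: 1p + 4(1−p) = −3p + 4.
Setting these equal: 6p − 4 = −3p + 4 ⇒ 9p = 8 ⇒ p = 8/9, and the value is (6)·(8/9) − 4 = 4/3.
For the receiver: with q = P(Forehand), equating Wide's and Body's payoffs gives q + 1 = −8q + 4 ⇒ q = 1/3.

1/9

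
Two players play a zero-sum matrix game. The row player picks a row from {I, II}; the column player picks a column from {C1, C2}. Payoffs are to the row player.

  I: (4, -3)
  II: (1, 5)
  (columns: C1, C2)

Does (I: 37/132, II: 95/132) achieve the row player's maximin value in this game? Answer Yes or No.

No

Against C1 this mix gives (37/132)·4 + (95/132)·1 = 81/44.
Against C2 this mix gives (37/132)·(-3) + (95/132)·5 = 91/33.
The column player will play C1, holding the row player to 81/44. Shifting weight toward the row that does better against C1 would raise this floor (the equalizing mix achieves 23/11 against both C1 and C2), so the proposed strategy is not optimal.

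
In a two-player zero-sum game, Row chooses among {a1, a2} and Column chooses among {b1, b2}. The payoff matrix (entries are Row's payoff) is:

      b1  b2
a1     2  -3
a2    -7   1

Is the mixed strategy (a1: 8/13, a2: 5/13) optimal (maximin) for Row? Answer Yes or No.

Against b1 this mix gives (8/13)·2 + (5/13)·(-7) = -19/13.
Against b2 this mix gives (8/13)·(-3) + (5/13)·1 = -19/13.
All of Column's active replies (b1, b2) yield -19/13, and no column does worse for Row. The mix makes Column indifferent and guarantees -19/13, so it is optimal.

Yes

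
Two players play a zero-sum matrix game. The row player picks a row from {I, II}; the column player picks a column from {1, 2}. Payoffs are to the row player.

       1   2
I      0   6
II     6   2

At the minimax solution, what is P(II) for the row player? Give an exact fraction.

3/5

Row minima: I → 0, II → 2; maximin = 2.
Column maxima: 1 → 6, 2 → 6; minimax = 6.
2 ≠ 6, so there is no saddle point; optimal play is mixed.
Let the row player play I with probability p. Expected payoff against 1: 0p + 6(1−p) = −6p + 6; against 2: 6p + 2(1−p) = 4p + 2.
Setting these equal: −6p + 6 = 4p + 2 ⇒ −10p = -4 ⇒ p = 2/5, and the value is (-6)·(2/5) + 6 = 18/5.
For the column player: with q = P(1), equating I's and II's payoffs gives −6q + 6 = 4q + 2 ⇒ q = 2/5.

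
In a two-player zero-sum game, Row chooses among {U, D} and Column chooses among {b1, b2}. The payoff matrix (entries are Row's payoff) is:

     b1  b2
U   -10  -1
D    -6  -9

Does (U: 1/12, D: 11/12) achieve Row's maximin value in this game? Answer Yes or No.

Against b1 this mix gives (1/12)·(-10) + (11/12)·(-6) = -19/3.
Against b2 this mix gives (1/12)·(-1) + (11/12)·(-9) = -25/3.
Column will play b2, holding Row to -25/3. Shifting weight toward the row that does better against b2 would raise this floor (the equalizing mix achieves -7 against both b2 and b1), so the proposed strategy is not optimal.

No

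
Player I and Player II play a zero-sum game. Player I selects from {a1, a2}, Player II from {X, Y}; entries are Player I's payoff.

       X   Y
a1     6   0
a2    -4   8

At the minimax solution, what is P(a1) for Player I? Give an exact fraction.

Row minima: a1 → 0, a2 → -4; maximin = 0.
Column maxima: X → 6, Y → 8; minimax = 6.
0 ≠ 6, so there is no saddle point; optimal play is mixed.
Let Player I play a1 with probability p. Expected payoff against X: 6p + (-4)(1−p) = 10p − 4; against Y: 0p + 8(1−p) = −8p + 8.
Setting these equal: 10p − 4 = −8p + 8 ⇒ 18p = 12 ⇒ p = 2/3, and the value is (10)·(2/3) − 4 = 8/3.
For Player II: with q = P(X), equating a1's and a2's payoffs gives 6q = −12q + 8 ⇒ q = 4/9.

2/3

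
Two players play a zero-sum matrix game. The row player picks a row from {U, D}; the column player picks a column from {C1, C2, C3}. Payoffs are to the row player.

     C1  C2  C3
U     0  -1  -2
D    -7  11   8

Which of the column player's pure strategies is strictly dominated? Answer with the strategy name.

C2

C3 holds the row player's payoff strictly below C2 in every row: -2 < -1, 8 < 11.
So C2 is strictly dominated for the column player.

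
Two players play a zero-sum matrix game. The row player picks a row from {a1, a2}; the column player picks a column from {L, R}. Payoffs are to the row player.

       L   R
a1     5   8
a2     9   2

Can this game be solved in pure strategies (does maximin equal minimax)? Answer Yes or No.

No

Row minima: a1 → 5, a2 → 2; maximin = 5.
Column maxima: L → 9, R → 8; minimax = 8.
5 ≠ 8, so no pure-strategy equilibrium exists.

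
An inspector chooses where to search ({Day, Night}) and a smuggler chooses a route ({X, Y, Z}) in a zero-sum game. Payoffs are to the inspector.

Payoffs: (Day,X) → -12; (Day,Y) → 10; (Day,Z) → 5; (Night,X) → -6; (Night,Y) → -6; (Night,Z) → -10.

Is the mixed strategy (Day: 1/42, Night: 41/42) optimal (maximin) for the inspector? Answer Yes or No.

No

Against X this mix gives (1/42)·(-12) + (41/42)·(-6) = -43/7.
Against Y this mix gives (1/42)·10 + (41/42)·(-6) = -118/21.
Against Z this mix gives (1/42)·5 + (41/42)·(-10) = -135/14.
The smuggler will play Z, holding the inspector to -135/14. Shifting weight toward the row that does better against Z would raise this floor (the equalizing mix achieves -50/7 against both Z and X), so the proposed strategy is not optimal.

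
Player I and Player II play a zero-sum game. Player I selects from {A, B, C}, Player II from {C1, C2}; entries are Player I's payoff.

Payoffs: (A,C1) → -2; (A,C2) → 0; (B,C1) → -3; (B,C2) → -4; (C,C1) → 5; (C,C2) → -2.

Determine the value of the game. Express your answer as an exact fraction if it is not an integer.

Row minima: A → -2, B → -4, C → -2; maximin = -2.
Column maxima: C1 → 5, C2 → 0; minimax = 0.
-2 ≠ 0, so there is no saddle point; optimal play is mixed.
B is strictly dominated by A, so Player I never plays it.
On the remaining 2×2 (A, C vs C1, C2):
Let Player I play A with probability p. Expected payoff against C1: (-2)p + 5(1−p) = −7p + 5; against C2: 0p + (-2)(1−p) = 2p − 2.
Setting these equal: −7p + 5 = 2p − 2 ⇒ −9p = -7 ⇒ p = 7/9, and the value is (-7)·(7/9) + 5 = -4/9.
For Player II: with q = P(C1), equating A's and C's payoffs gives −2q = 7q − 2 ⇒ q = 2/9.

-4/9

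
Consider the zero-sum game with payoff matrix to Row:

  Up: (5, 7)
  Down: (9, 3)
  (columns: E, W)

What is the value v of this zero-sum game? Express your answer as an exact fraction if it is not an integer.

Row minima: Up → 5, Down → 3; maximin = 5.
Column maxima: E → 9, W → 7; minimax = 7.
5 ≠ 7, so there is no saddle point; optimal play is mixed.
Let Row play Up with probability p. Expected payoff against E: 5p + 9(1−p) = −4p + 9; against W: 7p + 3(1−p) = 4p + 3.
Setting these equal: −4p + 9 = 4p + 3 ⇒ −8p = -6 ⇒ p = 3/4, and the value is (-4)·(3/4) + 9 = 6.
For Column: with q = P(E), equating Up's and Down's payoffs gives −2q + 7 = 6q + 3 ⇒ q = 1/2.

6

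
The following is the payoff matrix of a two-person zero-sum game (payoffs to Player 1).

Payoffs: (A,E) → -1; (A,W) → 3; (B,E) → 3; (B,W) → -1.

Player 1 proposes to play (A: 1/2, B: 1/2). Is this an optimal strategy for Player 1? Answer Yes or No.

Yes

Against E this mix gives (1/2)·(-1) + (1/2)·3 = 1.
Against W this mix gives (1/2)·3 + (1/2)·(-1) = 1.
All of Player 2's active replies (E, W) yield 1, and no column does worse for Player 1. The mix makes Player 2 indifferent and guarantees 1, so it is optimal.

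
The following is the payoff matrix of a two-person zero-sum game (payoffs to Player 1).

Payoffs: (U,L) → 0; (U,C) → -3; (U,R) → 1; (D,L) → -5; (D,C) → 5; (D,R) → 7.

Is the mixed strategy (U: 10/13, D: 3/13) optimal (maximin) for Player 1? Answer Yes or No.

Against L this mix gives (10/13)·0 + (3/13)·(-5) = -15/13.
Against C this mix gives (10/13)·(-3) + (3/13)·5 = -15/13.
Against R this mix gives (10/13)·1 + (3/13)·7 = 31/13.
All of Player 2's active replies (L, C) yield -15/13, and no column does worse for Player 1. The mix makes Player 2 indifferent and guarantees -15/13, so it is optimal.

Yes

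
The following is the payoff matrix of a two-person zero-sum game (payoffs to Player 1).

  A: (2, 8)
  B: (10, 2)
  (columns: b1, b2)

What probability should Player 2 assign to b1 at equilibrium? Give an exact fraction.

Row minima: A → 2, B → 2; maximin = 2.
Column maxima: b1 → 10, b2 → 8; minimax = 8.
2 ≠ 8, so there is no saddle point; optimal play is mixed.
Let Player 1 play A with probability p. Expected payoff against b1: 2p + 10(1−p) = −8p + 10; against b2: 8p + 2(1−p) = 6p + 2.
Setting these equal: −8p + 10 = 6p + 2 ⇒ −14p = -8 ⇒ p = 4/7, and the value is (-8)·(4/7) + 10 = 38/7.
For Player 2: with q = P(b1), equating A's and B's payoffs gives −6q + 8 = 8q + 2 ⇒ q = 3/7.

3/7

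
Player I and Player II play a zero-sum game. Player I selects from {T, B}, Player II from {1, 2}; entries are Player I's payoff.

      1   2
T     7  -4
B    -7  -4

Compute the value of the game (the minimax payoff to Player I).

-4

Row minima: T → -4, B → -7; maximin = -4.
Column maxima: 1 → 7, 2 → -4; minimax = -4.
Since maximin = minimax = -4, there is a saddle point and the value is -4.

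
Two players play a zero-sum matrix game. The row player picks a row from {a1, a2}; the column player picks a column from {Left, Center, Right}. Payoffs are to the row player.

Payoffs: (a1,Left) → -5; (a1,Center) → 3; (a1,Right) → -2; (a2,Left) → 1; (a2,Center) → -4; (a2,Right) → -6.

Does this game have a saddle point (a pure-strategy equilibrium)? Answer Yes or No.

Row minima: a1 → -5, a2 → -6; maximin = -5.
Column maxima: Left → 1, Center → 3, Right → -2; minimax = -2.
-5 ≠ -2, so no pure-strategy equilibrium exists.

No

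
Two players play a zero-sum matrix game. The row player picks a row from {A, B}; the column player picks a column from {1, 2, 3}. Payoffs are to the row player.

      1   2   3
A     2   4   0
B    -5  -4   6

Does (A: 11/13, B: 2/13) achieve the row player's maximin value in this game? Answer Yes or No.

Against 1 this mix gives (11/13)·2 + (2/13)·(-5) = 12/13.
Against 2 this mix gives (11/13)·4 + (2/13)·(-4) = 36/13.
Against 3 this mix gives (11/13)·0 + (2/13)·6 = 12/13.
All of the column player's active replies (1, 3) yield 12/13, and no column does worse for the row player. The mix makes the column player indifferent and guarantees 12/13, so it is optimal.

Yes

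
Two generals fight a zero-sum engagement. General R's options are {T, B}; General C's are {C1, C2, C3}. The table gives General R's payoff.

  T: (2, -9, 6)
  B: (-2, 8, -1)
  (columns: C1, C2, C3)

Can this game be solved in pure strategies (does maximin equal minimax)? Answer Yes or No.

Row minima: T → -9, B → -2; maximin = -2.
Column maxima: C1 → 2, C2 → 8, C3 → 6; minimax = 2.
-2 ≠ 2, so no pure-strategy equilibrium exists.

No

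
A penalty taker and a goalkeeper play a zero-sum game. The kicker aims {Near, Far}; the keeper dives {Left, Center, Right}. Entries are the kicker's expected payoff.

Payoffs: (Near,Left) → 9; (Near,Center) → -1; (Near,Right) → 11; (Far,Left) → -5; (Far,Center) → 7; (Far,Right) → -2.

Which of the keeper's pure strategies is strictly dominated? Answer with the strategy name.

Right

Left holds the kicker's payoff strictly below Right in every row: 9 < 11, -5 < -2.
So Right is strictly dominated for the keeper.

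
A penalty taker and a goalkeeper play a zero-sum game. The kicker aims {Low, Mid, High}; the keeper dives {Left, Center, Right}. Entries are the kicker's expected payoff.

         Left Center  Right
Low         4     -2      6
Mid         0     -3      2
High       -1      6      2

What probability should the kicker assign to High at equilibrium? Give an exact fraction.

6/13

Row minima: Low → -2, Mid → -3, High → -1; maximin = -1.
Column maxima: Left → 4, Center → 6, Right → 6; minimax = 4.
-1 ≠ 4, so there is no saddle point; optimal play is mixed.
Mid is strictly dominated by Low, so the kicker never plays it.
Right is strictly dominated by Left (it gives the kicker strictly more in every row), so the keeper never plays it.
On the remaining 2×2 (Low, High vs Left, Center):
Let the kicker play Low with probability p. Expected payoff against Left: 4p + (-1)(1−p) = 5p − 1; against Center: (-2)p + 6(1−p) = −8p + 6.
Setting these equal: 5p − 1 = −8p + 6 ⇒ 13p = 7 ⇒ p = 7/13, and the value is (5)·(7/13) − 1 = 22/13.
For the keeper: with q = P(Left), equating Low's and High's payoffs gives 6q − 2 = −7q + 6 ⇒ q = 8/13.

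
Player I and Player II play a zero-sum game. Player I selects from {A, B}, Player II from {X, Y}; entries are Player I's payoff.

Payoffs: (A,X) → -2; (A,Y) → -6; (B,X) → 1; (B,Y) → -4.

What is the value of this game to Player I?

Row minima: A → -6, B → -4; maximin = -4.
Column maxima: X → 1, Y → -4; minimax = -4.
Since maximin = minimax = -4, there is a saddle point and the value is -4.

-4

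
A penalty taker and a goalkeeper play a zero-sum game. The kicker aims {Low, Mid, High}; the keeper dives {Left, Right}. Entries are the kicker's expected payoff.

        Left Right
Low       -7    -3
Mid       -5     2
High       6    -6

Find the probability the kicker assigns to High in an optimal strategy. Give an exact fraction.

Row minima: Low → -7, Mid → -5, High → -6; maximin = -5.
Column maxima: Left → 6, Right → 2; minimax = 2.
-5 ≠ 2, so there is no saddle point; optimal play is mixed.
Low is strictly dominated by Mid, so the kicker never plays it.
On the remaining 2×2 (Mid, High vs Left, Right):
Let the kicker play Mid with probability p. Expected payoff against Left: (-5)p + 6(1−p) = −11p + 6; against Right: 2p + (-6)(1−p) = 8p − 6.
Setting these equal: −11p + 6 = 8p − 6 ⇒ −19p = -12 ⇒ p = 12/19, and the value is (-11)·(12/19) + 6 = -18/19.
For the keeper: with q = P(Left), equating Mid's and High's payoffs gives −7q + 2 = 12q − 6 ⇒ q = 8/19.

7/19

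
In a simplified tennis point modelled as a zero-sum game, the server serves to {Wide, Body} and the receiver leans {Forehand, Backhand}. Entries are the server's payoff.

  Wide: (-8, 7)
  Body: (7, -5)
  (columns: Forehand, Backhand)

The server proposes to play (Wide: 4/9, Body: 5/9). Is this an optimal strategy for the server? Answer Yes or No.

Against Forehand this mix gives (4/9)·(-8) + (5/9)·7 = 1/3.
Against Backhand this mix gives (4/9)·7 + (5/9)·(-5) = 1/3.
All of the receiver's active replies (Forehand, Backhand) yield 1/3, and no column does worse for the server. The mix makes the receiver indifferent and guarantees 1/3, so it is optimal.

Yes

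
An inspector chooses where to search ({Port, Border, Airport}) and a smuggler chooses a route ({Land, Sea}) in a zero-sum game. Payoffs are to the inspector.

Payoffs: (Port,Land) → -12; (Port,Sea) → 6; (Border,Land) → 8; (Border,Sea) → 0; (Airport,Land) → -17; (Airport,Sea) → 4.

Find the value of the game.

24/13

Row minima: Port → -12, Border → 0, Airport → -17; maximin = 0.
Column maxima: Land → 8, Sea → 6; minimax = 6.
0 ≠ 6, so there is no saddle point; optimal play is mixed.
Airport is strictly dominated by Port, so the inspector never plays it.
On the remaining 2×2 (Port, Border vs Land, Sea):
Let the inspector play Port with probability p. Expected payoff against Land: (-12)p + 8(1−p) = −20p + 8; against Sea: 6p + 0(1−p) = 6p.
Setting these equal: −20p + 8 = 6p ⇒ −26p = -8 ⇒ p = 4/13, and the value is (-20)·(4/13) + 8 = 24/13.
For the smuggler: with q = P(Land), equating Port's and Border's payoffs gives −18q + 6 = 8q ⇒ q = 3/13.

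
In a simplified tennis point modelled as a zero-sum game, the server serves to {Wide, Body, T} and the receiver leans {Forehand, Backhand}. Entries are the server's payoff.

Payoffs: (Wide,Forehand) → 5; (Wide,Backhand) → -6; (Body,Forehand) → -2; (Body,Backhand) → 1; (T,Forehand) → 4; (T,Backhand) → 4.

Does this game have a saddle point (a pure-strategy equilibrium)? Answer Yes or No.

Row minima: Wide → -6, Body → -2, T → 4; maximin = 4.
Column maxima: Forehand → 5, Backhand → 4; minimax = 4.
maximin = minimax = 4, so a saddle point exists.

Yes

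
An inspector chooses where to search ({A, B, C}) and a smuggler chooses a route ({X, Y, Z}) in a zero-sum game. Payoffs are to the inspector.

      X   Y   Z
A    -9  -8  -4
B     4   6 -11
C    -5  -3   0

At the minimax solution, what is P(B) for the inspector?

Row minima: A → -9, B → -11, C → -5; maximin = -5.
Column maxima: X → 4, Y → 6, Z → 0; minimax = 0.
-5 ≠ 0, so there is no saddle point; optimal play is mixed.
A is strictly dominated by C, so the inspector never plays it.
Y is strictly dominated by X (it gives the inspector strictly more in every row), so the smuggler never plays it.
On the remaining 2×2 (B, C vs X, Z):
Let the inspector play B with probability p. Expected payoff against X: 4p + (-5)(1−p) = 9p − 5; against Z: (-11)p + 0(1−p) = −11p.
Setting these equal: 9p − 5 = −11p ⇒ 20p = 5 ⇒ p = 1/4, and the value is (9)·(1/4) − 5 = -11/4.
For the smuggler: with q = P(X), equating B's and C's payoffs gives 15q − 11 = −5q ⇒ q = 11/20.

1/4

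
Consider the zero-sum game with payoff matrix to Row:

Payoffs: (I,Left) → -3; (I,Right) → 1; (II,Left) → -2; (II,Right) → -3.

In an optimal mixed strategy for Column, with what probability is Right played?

Row minima: I → -3, II → -3; maximin = -3.
Column maxima: Left → -2, Right → 1; minimax = -2.
-3 ≠ -2, so there is no saddle point; optimal play is mixed.
Let Row play I with probability p. Expected payoff against Left: (-3)p + (-2)(1−p) = −p − 2; against Right: 1p + (-3)(1−p) = 4p − 3.
Setting these equal: −p − 2 = 4p − 3 ⇒ −5p = -1 ⇒ p = 1/5, and the value is (-1)·(1/5) − 2 = -11/5.
For Column: with q = P(Left), equating I's and II's payoffs gives −4q + 1 = q − 3 ⇒ q = 4/5.

1/5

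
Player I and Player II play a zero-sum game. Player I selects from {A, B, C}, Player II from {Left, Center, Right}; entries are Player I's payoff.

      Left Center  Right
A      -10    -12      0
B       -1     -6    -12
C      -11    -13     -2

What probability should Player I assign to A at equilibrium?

1/3

Row minima: A → -12, B → -12, C → -13; maximin = -12.
Column maxima: Left → -1, Center → -6, Right → 0; minimax = -6.
-12 ≠ -6, so there is no saddle point; optimal play is mixed.
C is strictly dominated by A, so Player I never plays it.
Left is strictly dominated by Center (it gives Player I strictly more in every row), so Player II never plays it.
On the remaining 2×2 (A, B vs Center, Right):
Let Player I play A with probability p. Expected payoff against Center: (-12)p + (-6)(1−p) = −6p − 6; against Right: 0p + (-12)(1−p) = 12p − 12.
Setting these equal: −6p − 6 = 12p − 12 ⇒ −18p = -6 ⇒ p = 1/3, and the value is (-6)·(1/3) − 6 = -8.
For Player II: with q = P(Center), equating A's and B's payoffs gives −12q = 6q − 12 ⇒ q = 2/3.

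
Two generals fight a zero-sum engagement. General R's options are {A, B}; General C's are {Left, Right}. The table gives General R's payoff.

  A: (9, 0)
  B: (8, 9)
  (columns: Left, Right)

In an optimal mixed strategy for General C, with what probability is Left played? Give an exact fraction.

9/10

Row minima: A → 0, B → 8; maximin = 8.
Column maxima: Left → 9, Right → 9; minimax = 9.
8 ≠ 9, so there is no saddle point; optimal play is mixed.
Let General R play A with probability p. Expected payoff against Left: 9p + 8(1−p) = p + 8; against Right: 0p + 9(1−p) = −9p + 9.
Setting these equal: p + 8 = −9p + 9 ⇒ 10p = 1 ⇒ p = 1/10, and the value is (1)·(1/10) + 8 = 81/10.
For General C: with q = P(Left), equating A's and B's payoffs gives 9q = −q + 9 ⇒ q = 9/10.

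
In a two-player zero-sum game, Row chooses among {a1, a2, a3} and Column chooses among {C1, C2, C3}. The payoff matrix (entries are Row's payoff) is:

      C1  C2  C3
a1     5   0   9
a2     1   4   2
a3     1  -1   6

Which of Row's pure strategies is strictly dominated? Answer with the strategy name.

a3

a1 gives a strictly higher payoff than a3 against every column: 5 > 1, 0 > -1, 9 > 6.
So a3 is strictly dominated and Row never plays it.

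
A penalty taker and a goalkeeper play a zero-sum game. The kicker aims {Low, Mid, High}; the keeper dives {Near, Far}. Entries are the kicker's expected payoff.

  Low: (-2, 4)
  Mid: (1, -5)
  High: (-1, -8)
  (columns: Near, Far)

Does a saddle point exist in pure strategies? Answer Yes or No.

Row minima: Low → -2, Mid → -5, High → -8; maximin = -2.
Column maxima: Near → 1, Far → 4; minimax = 1.
-2 ≠ 1, so no pure-strategy equilibrium exists.

No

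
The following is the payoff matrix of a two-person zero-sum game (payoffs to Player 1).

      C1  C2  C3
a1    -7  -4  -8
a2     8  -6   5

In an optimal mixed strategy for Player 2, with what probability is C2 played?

Row minima: a1 → -8, a2 → -6; maximin = -6.
Column maxima: C1 → 8, C2 → -4, C3 → 5; minimax = -4.
-6 ≠ -4, so there is no saddle point; optimal play is mixed.
C1 is strictly dominated by C3 (it gives Player 1 strictly more in every row), so Player 2 never plays it.
On the remaining 2×2 (a1, a2 vs C2, C3):
Let Player 1 play a1 with probability p. Expected payoff against C2: (-4)p + (-6)(1−p) = 2p − 6; against C3: (-8)p + 5(1−p) = −13p + 5.
Setting these equal: 2p − 6 = −13p + 5 ⇒ 15p = 11 ⇒ p = 11/15, and the value is (2)·(11/15) − 6 = -68/15.
For Player 2: with q = P(C2), equating a1's and a2's payoffs gives 4q − 8 = −11q + 5 ⇒ q = 13/15.

13/15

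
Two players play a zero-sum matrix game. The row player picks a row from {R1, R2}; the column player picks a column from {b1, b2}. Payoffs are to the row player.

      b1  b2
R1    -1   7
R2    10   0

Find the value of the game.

35/9

Row minima: R1 → -1, R2 → 0; maximin = 0.
Column maxima: b1 → 10, b2 → 7; minimax = 7.
0 ≠ 7, so there is no saddle point; optimal play is mixed.
Let the row player play R1 with probability p. Expected payoff against b1: (-1)p + 10(1−p) = −11p + 10; against b2: 7p + 0(1−p) = 7p.
Setting these equal: −11p + 10 = 7p ⇒ −18p = -10 ⇒ p = 5/9, and the value is (-11)·(5/9) + 10 = 35/9.
For the column player: with q = P(b1), equating R1's and R2's payoffs gives −8q + 7 = 10q ⇒ q = 7/18.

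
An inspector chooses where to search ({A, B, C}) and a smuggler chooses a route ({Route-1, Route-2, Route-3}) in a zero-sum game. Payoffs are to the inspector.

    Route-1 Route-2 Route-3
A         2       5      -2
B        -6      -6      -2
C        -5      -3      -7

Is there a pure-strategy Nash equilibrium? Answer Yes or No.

Row minima: A → -2, B → -6, C → -7; maximin = -2.
Column maxima: Route-1 → 2, Route-2 → 5, Route-3 → -2; minimax = -2.
maximin = minimax = -2, so a saddle point exists.

Yes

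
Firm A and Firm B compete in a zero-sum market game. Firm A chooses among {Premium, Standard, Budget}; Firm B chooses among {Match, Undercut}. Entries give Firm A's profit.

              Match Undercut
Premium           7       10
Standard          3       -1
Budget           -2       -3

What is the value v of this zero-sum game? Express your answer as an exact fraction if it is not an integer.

Row minima: Premium → 7, Standard → -1, Budget → -3; maximin = 7.
Column maxima: Match → 7, Undercut → 10; minimax = 7.
Since maximin = minimax = 7, there is a saddle point and the value is 7.

7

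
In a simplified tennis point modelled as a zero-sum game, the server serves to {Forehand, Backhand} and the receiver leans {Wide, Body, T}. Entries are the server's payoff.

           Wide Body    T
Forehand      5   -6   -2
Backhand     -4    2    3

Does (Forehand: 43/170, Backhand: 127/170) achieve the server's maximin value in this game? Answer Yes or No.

No

Against Wide this mix gives (43/170)·5 + (127/170)·(-4) = -293/170.
Against Body this mix gives (43/170)·(-6) + (127/170)·2 = -2/85.
Against T this mix gives (43/170)·(-2) + (127/170)·3 = 59/34.
The receiver will play Wide, holding the server to -293/170. Shifting weight toward the row that does better against Wide would raise this floor (the equalizing mix achieves -14/17 against both Wide and Body), so the proposed strategy is not optimal.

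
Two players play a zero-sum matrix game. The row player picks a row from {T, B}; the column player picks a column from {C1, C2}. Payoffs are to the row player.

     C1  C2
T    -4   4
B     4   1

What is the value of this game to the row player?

20/11

Row minima: T → -4, B → 1; maximin = 1.
Column maxima: C1 → 4, C2 → 4; minimax = 4.
1 ≠ 4, so there is no saddle point; optimal play is mixed.
Let the row player play T with probability p. Expected payoff against C1: (-4)p + 4(1−p) = −8p + 4; against C2: 4p + 1(1−p) = 3p + 1.
Setting these equal: −8p + 4 = 3p + 1 ⇒ −11p = -3 ⇒ p = 3/11, and the value is (-8)·(3/11) + 4 = 20/11.
For the column player: with q = P(C1), equating T's and B's payoffs gives −8q + 4 = 3q + 1 ⇒ q = 3/11.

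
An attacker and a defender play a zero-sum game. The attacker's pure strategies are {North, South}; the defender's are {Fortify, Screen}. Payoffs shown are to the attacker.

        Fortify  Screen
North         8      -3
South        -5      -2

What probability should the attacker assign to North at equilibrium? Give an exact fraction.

Row minima: North → -3, South → -5; maximin = -3.
Column maxima: Fortify → 8, Screen → -2; minimax = -2.
-3 ≠ -2, so there is no saddle point; optimal play is mixed.
Let the attacker play North with probability p. Expected payoff against Fortify: 8p + (-5)(1−p) = 13p − 5; against Screen: (-3)p + (-2)(1−p) = −p − 2.
Setting these equal: 13p − 5 = −p − 2 ⇒ 14p = 3 ⇒ p = 3/14, and the value is (13)·(3/14) − 5 = -31/14.
For the defender: with q = P(Fortify), equating North's and South's payoffs gives 11q − 3 = −3q − 2 ⇒ q = 1/14.

3/14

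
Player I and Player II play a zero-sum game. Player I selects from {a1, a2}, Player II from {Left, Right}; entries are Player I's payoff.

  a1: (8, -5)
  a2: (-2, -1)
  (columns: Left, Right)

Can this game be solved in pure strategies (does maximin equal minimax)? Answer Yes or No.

No

Row minima: a1 → -5, a2 → -2; maximin = -2.
Column maxima: Left → 8, Right → -1; minimax = -1.
-2 ≠ -1, so no pure-strategy equilibrium exists.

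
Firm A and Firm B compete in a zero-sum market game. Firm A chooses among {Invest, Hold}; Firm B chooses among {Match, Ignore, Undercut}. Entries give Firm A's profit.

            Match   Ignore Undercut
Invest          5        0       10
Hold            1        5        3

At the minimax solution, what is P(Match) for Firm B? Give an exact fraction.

5/9

Row minima: Invest → 0, Hold → 1; maximin = 1.
Column maxima: Match → 5, Ignore → 5, Undercut → 10; minimax = 5.
1 ≠ 5, so there is no saddle point; optimal play is mixed.
Undercut is strictly dominated by Match (it gives Firm A strictly more in every row), so Firm B never plays it.
On the remaining 2×2 (Invest, Hold vs Match, Ignore):
Let Firm A play Invest with probability p. Expected payoff against Match: 5p + 1(1−p) = 4p + 1; against Ignore: 0p + 5(1−p) = −5p + 5.
Setting these equal: 4p + 1 = −5p + 5 ⇒ 9p = 4 ⇒ p = 4/9, and the value is (4)·(4/9) + 1 = 25/9.
For Firm B: with q = P(Match), equating Invest's and Hold's payoffs gives 5q = −4q + 5 ⇒ q = 5/9.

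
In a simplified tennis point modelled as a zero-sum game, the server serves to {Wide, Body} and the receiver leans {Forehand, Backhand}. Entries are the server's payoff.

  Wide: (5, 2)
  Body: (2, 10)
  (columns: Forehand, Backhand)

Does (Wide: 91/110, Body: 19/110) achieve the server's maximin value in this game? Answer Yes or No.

No

Against Forehand this mix gives (91/110)·5 + (19/110)·2 = 493/110.
Against Backhand this mix gives (91/110)·2 + (19/110)·10 = 186/55.
The receiver will play Backhand, holding the server to 186/55. Shifting weight toward the row that does better against Backhand would raise this floor (the equalizing mix achieves 46/11 against both Backhand and Forehand), so the proposed strategy is not optimal.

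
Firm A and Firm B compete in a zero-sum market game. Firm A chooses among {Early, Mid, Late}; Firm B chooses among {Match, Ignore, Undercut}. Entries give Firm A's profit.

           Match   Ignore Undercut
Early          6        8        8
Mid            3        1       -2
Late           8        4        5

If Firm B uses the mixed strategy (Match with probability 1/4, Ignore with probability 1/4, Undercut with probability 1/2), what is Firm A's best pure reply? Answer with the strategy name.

Expected payoff of Early: (1/4)·6 + (1/4)·8 + (1/2)·8 = 15/2.
Expected payoff of Mid: (1/4)·3 + (1/4)·1 + (1/2)·(-2) = 0.
Expected payoff of Late: (1/4)·8 + (1/4)·4 + (1/2)·5 = 11/2.
The largest is 15/2, so Firm A's best response is Early.

Early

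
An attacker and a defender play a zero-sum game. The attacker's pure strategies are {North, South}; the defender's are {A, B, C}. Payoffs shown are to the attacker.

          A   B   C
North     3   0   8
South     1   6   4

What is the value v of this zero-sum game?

9/4

Row minima: North → 0, South → 1; maximin = 1.
Column maxima: A → 3, B → 6, C → 8; minimax = 3.
1 ≠ 3, so there is no saddle point; optimal play is mixed.
C is strictly dominated by A (it gives the attacker strictly more in every row), so the defender never plays it.
On the remaining 2×2 (North, South vs A, B):
Let the attacker play North with probability p. Expected payoff against A: 3p + 1(1−p) = 2p + 1; against B: 0p + 6(1−p) = −6p + 6.
Setting these equal: 2p + 1 = −6p + 6 ⇒ 8p = 5 ⇒ p = 5/8, and the value is (2)·(5/8) + 1 = 9/4.
For the defender: with q = P(A), equating North's and South's payoffs gives 3q = −5q + 6 ⇒ q = 3/4.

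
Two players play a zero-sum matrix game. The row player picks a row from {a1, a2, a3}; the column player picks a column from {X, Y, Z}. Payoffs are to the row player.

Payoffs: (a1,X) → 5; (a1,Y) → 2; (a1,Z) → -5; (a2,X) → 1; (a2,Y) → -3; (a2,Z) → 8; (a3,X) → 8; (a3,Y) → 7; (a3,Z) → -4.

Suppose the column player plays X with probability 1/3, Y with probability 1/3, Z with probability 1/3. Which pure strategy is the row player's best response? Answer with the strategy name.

a3

Expected payoff of a1: (1/3)·5 + (1/3)·2 + (1/3)·(-5) = 2/3.
Expected payoff of a2: (1/3)·1 + (1/3)·(-3) + (1/3)·8 = 2.
Expected payoff of a3: (1/3)·8 + (1/3)·7 + (1/3)·(-4) = 11/3.
The largest is 11/3, so the row player's best response is a3.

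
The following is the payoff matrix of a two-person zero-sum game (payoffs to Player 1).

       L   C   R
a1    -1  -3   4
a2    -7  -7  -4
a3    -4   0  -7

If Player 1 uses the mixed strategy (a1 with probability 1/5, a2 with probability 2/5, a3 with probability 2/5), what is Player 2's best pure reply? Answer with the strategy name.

L

If Player 2 plays L, Player 1's expected payoff is (1/5)·(-1) + (2/5)·(-7) + (2/5)·(-4) = -23/5.
If Player 2 plays C, Player 1's expected payoff is (1/5)·(-3) + (2/5)·(-7) + (2/5)·0 = -17/5.
If Player 2 plays R, Player 1's expected payoff is (1/5)·4 + (2/5)·(-4) + (2/5)·(-7) = -18/5.
Player 2 minimizes Player 1's payoff; the smallest is -23/5, so the best response is L.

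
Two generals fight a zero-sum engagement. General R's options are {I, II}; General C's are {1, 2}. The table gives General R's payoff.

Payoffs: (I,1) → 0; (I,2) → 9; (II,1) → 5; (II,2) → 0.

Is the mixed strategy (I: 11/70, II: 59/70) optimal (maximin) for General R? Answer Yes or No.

No

Against 1 this mix gives (11/70)·0 + (59/70)·5 = 59/14.
Against 2 this mix gives (11/70)·9 + (59/70)·0 = 99/70.
General C will play 2, holding General R to 99/70. Shifting weight toward the row that does better against 2 would raise this floor (the equalizing mix achieves 45/14 against both 2 and 1), so the proposed strategy is not optimal.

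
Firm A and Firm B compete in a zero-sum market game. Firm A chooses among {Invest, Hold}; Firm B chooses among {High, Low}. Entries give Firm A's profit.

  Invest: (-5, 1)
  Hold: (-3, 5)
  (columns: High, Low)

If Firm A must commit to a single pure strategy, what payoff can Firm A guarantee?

Row minima: Invest → -5, Hold → -3.
The best of these is -3.

-3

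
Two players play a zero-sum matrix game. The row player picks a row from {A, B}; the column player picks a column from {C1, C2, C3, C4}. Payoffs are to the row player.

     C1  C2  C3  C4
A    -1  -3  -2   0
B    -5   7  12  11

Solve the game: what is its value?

-11/7

Row minima: A → -3, B → -5; maximin = -3.
Column maxima: C1 → -1, C2 → 7, C3 → 12, C4 → 11; minimax = -1.
-3 ≠ -1, so there is no saddle point; optimal play is mixed.
C3 is strictly dominated by C2 (it gives the row player strictly more in every row), so the column player never plays it.
C4 is strictly dominated by C1 (it gives the row player strictly more in every row), so the column player never plays it.
On the remaining 2×2 (A, B vs C1, C2):
Let the row player play A with probability p. Expected payoff against C1: (-1)p + (-5)(1−p) = 4p − 5; against C2: (-3)p + 7(1−p) = −10p + 7.
Setting these equal: 4p − 5 = −10p + 7 ⇒ 14p = 12 ⇒ p = 6/7, and the value is (4)·(6/7) − 5 = -11/7.
For the column player: with q = P(C1), equating A's and B's payoffs gives 2q − 3 = −12q + 7 ⇒ q = 5/7.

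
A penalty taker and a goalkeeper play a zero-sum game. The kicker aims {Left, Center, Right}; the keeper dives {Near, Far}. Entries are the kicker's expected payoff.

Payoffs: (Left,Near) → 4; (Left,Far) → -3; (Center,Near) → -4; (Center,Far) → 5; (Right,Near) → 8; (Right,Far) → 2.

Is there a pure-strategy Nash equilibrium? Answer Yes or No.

Row minima: Left → -3, Center → -4, Right → 2; maximin = 2.
Column maxima: Near → 8, Far → 5; minimax = 5.
2 ≠ 5, so no pure-strategy equilibrium exists.

No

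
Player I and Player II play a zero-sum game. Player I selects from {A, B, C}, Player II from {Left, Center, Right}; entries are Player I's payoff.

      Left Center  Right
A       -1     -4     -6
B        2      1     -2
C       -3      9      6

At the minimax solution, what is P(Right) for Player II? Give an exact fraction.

Row minima: A → -6, B → -2, C → -3; maximin = -2.
Column maxima: Left → 2, Center → 9, Right → 6; minimax = 2.
-2 ≠ 2, so there is no saddle point; optimal play is mixed.
A is strictly dominated by B, so Player I never plays it.
Center is strictly dominated by Right (it gives Player I strictly more in every row), so Player II never plays it.
On the remaining 2×2 (B, C vs Left, Right):
Let Player I play B with probability p. Expected payoff against Left: 2p + (-3)(1−p) = 5p − 3; against Right: (-2)p + 6(1−p) = −8p + 6.
Setting these equal: 5p − 3 = −8p + 6 ⇒ 13p = 9 ⇒ p = 9/13, and the value is (5)·(9/13) − 3 = 6/13.
For Player II: with q = P(Left), equating B's and C's payoffs gives 4q − 2 = −9q + 6 ⇒ q = 8/13.

5/13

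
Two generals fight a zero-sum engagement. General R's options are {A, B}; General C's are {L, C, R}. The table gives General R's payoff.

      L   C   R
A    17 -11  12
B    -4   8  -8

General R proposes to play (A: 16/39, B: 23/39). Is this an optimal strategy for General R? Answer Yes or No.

Against L this mix gives (16/39)·17 + (23/39)·(-4) = 60/13.
Against C this mix gives (16/39)·(-11) + (23/39)·8 = 8/39.
Against R this mix gives (16/39)·12 + (23/39)·(-8) = 8/39.
All of General C's active replies (C, R) yield 8/39, and no column does worse for General R. The mix makes General C indifferent and guarantees 8/39, so it is optimal.

Yes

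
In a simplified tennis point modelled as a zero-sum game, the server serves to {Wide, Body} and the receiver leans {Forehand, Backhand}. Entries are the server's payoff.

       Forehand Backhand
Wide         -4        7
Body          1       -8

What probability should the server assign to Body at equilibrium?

Row minima: Wide → -4, Body → -8; maximin = -4.
Column maxima: Forehand → 1, Backhand → 7; minimax = 1.
-4 ≠ 1, so there is no saddle point; optimal play is mixed.
Let the server play Wide with probability p. Expected payoff against Forehand: (-4)p + 1(1−p) = −5p + 1; against Backhand: 7p + (-8)(1−p) = 15p − 8.
Setting these equal: −5p + 1 = 15p − 8 ⇒ −20p = -9 ⇒ p = 9/20, and the value is (-5)·(9/20) + 1 = -5/4.
For the receiver: with q = P(Forehand), equating Wide's and Body's payoffs gives −11q + 7 = 9q − 8 ⇒ q = 3/4.

11/20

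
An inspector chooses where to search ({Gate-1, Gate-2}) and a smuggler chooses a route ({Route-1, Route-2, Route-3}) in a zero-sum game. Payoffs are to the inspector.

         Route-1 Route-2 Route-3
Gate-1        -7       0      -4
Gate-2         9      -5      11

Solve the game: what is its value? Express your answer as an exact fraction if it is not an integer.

Row minima: Gate-1 → -7, Gate-2 → -5; maximin = -5.
Column maxima: Route-1 → 9, Route-2 → 0, Route-3 → 11; minimax = 0.
-5 ≠ 0, so there is no saddle point; optimal play is mixed.
Route-3 is strictly dominated by Route-1 (it gives the inspector strictly more in every row), so the smuggler never plays it.
On the remaining 2×2 (Gate-1, Gate-2 vs Route-1, Route-2):
Let the inspector play Gate-1 with probability p. Expected payoff against Route-1: (-7)p + 9(1−p) = −16p + 9; against Route-2: 0p + (-5)(1−p) = 5p − 5.
Setting these equal: −16p + 9 = 5p − 5 ⇒ −21p = -14 ⇒ p = 2/3, and the value is (-16)·(2/3) + 9 = -5/3.
For the smuggler: with q = P(Route-1), equating Gate-1's and Gate-2's payoffs gives −7q = 14q − 5 ⇒ q = 5/21.

-5/3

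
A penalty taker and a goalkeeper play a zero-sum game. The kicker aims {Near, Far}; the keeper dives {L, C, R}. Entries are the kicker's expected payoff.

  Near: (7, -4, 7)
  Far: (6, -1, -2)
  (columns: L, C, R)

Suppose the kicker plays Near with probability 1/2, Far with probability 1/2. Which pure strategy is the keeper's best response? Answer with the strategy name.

If the keeper plays L, the kicker's expected payoff is (1/2)·7 + (1/2)·6 = 13/2.
If the keeper plays C, the kicker's expected payoff is (1/2)·(-4) + (1/2)·(-1) = -5/2.
If the keeper plays R, the kicker's expected payoff is (1/2)·7 + (1/2)·(-2) = 5/2.
The keeper minimizes the kicker's payoff; the smallest is -5/2, so the best response is C.

C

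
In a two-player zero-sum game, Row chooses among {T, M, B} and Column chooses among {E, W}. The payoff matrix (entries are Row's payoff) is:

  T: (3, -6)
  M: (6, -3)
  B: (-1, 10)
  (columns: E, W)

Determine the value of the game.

57/20

Row minima: T → -6, M → -3, B → -1; maximin = -1.
Column maxima: E → 6, W → 10; minimax = 6.
-1 ≠ 6, so there is no saddle point; optimal play is mixed.
T is strictly dominated by M, so Row never plays it.
On the remaining 2×2 (M, B vs E, W):
Let Row play M with probability p. Expected payoff against E: 6p + (-1)(1−p) = 7p − 1; against W: (-3)p + 10(1−p) = −13p + 10.
Setting these equal: 7p − 1 = −13p + 10 ⇒ 20p = 11 ⇒ p = 11/20, and the value is (7)·(11/20) − 1 = 57/20.
For Column: with q = P(E), equating M's and B's payoffs gives 9q − 3 = −11q + 10 ⇒ q = 13/20.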